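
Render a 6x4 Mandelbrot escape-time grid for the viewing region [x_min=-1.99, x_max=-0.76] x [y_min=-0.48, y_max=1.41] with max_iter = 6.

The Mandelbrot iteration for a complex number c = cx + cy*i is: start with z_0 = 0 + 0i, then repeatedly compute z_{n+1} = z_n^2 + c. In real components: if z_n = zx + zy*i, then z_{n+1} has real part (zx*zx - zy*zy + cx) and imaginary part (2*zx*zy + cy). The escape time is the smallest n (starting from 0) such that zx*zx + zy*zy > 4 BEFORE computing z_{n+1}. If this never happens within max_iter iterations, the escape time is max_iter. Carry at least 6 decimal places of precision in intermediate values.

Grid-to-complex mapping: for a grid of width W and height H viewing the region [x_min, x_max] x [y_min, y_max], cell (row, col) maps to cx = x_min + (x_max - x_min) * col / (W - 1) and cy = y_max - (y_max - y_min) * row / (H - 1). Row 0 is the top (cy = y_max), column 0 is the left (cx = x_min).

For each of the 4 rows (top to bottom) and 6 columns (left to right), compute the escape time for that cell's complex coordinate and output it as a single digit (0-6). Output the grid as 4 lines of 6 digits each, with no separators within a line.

(row=0, col=0): c = -1.9900 + 1.4100i → escape time 1
(row=0, col=1): c = -1.7440 + 1.4100i → escape time 1
(row=0, col=2): c = -1.4980 + 1.4100i → escape time 1
(row=0, col=3): c = -1.2520 + 1.4100i → escape time 2
(row=0, col=4): c = -1.0060 + 1.4100i → escape time 2
(row=0, col=5): c = -0.7600 + 1.4100i → escape time 2
(row=1, col=0): c = -1.9900 + 0.7800i → escape time 1
(row=1, col=1): c = -1.7440 + 0.7800i → escape time 2
(row=1, col=2): c = -1.4980 + 0.7800i → escape time 3
(row=1, col=3): c = -1.2520 + 0.7800i → escape time 3
(row=1, col=4): c = -1.0060 + 0.7800i → escape time 3
(row=1, col=5): c = -0.7600 + 0.7800i → escape time 4
(row=2, col=0): c = -1.9900 + 0.1500i → escape time 3
(row=2, col=1): c = -1.7440 + 0.1500i → escape time 4
(row=2, col=2): c = -1.4980 + 0.1500i → escape time 6
(row=2, col=3): c = -1.2520 + 0.1500i → escape time 6
(row=2, col=4): c = -1.0060 + 0.1500i → escape time 6
(row=2, col=5): c = -0.7600 + 0.1500i → escape time 6
(row=3, col=0): c = -1.9900 + -0.4800i → escape time 1
(row=3, col=1): c = -1.7440 + -0.4800i → escape time 3
(row=3, col=2): c = -1.4980 + -0.4800i → escape time 3
(row=3, col=3): c = -1.2520 + -0.4800i → escape time 5
(row=3, col=4): c = -1.0060 + -0.4800i → escape time 5
(row=3, col=5): c = -0.7600 + -0.4800i → escape time 6

Answer: 111222
123334
346666
133556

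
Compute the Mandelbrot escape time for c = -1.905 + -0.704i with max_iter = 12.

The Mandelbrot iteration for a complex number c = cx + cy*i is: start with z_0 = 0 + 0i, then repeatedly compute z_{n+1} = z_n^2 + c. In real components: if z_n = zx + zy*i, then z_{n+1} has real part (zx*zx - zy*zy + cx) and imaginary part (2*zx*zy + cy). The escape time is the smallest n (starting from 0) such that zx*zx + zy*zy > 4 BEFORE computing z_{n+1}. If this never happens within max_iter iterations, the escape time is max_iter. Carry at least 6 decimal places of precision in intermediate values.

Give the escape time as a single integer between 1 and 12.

z_0 = 0 + 0i, c = -1.9050 + -0.7040i
Iter 1: z = -1.9050 + -0.7040i, |z|^2 = 4.1246
Escaped at iteration 1

Answer: 1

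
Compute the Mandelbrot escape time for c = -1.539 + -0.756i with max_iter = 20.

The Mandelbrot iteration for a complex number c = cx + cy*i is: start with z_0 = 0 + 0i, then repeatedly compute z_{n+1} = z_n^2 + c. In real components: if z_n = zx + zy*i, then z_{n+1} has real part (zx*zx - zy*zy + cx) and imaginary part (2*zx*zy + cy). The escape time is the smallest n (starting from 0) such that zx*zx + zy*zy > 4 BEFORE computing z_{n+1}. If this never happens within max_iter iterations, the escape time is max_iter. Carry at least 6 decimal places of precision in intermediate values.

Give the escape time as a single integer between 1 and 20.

Answer: 3

Derivation:
z_0 = 0 + 0i, c = -1.5390 + -0.7560i
Iter 1: z = -1.5390 + -0.7560i, |z|^2 = 2.9401
Iter 2: z = 0.2580 + 1.5710i, |z|^2 = 2.5345
Iter 3: z = -3.9404 + 0.0546i, |z|^2 = 15.5296
Escaped at iteration 3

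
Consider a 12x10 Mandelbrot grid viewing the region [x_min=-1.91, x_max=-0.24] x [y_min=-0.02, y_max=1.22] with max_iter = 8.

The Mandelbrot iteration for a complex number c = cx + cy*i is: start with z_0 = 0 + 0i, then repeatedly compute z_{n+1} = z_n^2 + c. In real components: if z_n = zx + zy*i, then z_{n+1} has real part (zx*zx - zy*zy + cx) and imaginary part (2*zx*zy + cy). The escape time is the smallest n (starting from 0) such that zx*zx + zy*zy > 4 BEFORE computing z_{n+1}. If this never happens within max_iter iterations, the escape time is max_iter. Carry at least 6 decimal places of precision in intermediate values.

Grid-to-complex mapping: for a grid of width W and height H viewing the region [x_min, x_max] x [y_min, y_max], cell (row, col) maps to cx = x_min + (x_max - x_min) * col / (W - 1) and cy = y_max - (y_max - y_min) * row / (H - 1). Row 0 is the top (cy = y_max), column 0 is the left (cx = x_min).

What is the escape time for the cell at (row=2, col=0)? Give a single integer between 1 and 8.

z_0 = 0 + 0i, c = -1.9100 + 0.9444i
Iter 1: z = -1.9100 + 0.9444i, |z|^2 = 4.5401
Escaped at iteration 1

Answer: 1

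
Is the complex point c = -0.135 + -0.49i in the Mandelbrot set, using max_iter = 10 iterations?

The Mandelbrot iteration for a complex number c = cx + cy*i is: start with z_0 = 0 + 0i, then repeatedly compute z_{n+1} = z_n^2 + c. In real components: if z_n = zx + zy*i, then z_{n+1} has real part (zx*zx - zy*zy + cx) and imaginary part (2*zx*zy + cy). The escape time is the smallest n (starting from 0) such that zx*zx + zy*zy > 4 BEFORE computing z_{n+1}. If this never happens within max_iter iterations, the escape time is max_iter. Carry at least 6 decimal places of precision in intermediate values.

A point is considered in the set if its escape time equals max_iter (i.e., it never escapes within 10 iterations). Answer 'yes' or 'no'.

Answer: yes

Derivation:
z_0 = 0 + 0i, c = -0.1350 + -0.4900i
Iter 1: z = -0.1350 + -0.4900i, |z|^2 = 0.2583
Iter 2: z = -0.3569 + -0.3577i, |z|^2 = 0.2553
Iter 3: z = -0.1356 + -0.2347i, |z|^2 = 0.0735
Iter 4: z = -0.1717 + -0.4264i, |z|^2 = 0.2113
Iter 5: z = -0.2873 + -0.3436i, |z|^2 = 0.2006
Iter 6: z = -0.1705 + -0.2926i, |z|^2 = 0.1147
Iter 7: z = -0.1915 + -0.3902i, |z|^2 = 0.1890
Iter 8: z = -0.2506 + -0.3405i, |z|^2 = 0.1788
Iter 9: z = -0.1882 + -0.3193i, |z|^2 = 0.1374
Did not escape in 10 iterations → in set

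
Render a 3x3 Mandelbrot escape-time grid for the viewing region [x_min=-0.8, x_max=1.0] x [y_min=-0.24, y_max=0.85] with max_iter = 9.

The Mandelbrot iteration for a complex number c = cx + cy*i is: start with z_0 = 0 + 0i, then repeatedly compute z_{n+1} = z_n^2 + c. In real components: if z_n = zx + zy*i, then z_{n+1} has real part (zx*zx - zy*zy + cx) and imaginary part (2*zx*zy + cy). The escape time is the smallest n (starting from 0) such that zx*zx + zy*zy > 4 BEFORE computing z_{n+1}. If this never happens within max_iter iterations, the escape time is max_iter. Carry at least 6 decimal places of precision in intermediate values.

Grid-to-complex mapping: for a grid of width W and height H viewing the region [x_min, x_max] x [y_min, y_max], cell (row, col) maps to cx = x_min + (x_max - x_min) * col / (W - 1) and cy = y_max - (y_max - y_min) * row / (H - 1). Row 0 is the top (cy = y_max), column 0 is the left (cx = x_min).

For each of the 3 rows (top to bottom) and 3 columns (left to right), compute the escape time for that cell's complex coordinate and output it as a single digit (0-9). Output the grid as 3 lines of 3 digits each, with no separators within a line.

Answer: 452
992
992

Derivation:
(row=0, col=0): c = -0.8000 + 0.8500i → escape time 4
(row=0, col=1): c = 0.1000 + 0.8500i → escape time 5
(row=0, col=2): c = 1.0000 + 0.8500i → escape time 2
(row=1, col=0): c = -0.8000 + 0.3050i → escape time 9
(row=1, col=1): c = 0.1000 + 0.3050i → escape time 9
(row=1, col=2): c = 1.0000 + 0.3050i → escape time 2
(row=2, col=0): c = -0.8000 + -0.2400i → escape time 9
(row=2, col=1): c = 0.1000 + -0.2400i → escape time 9
(row=2, col=2): c = 1.0000 + -0.2400i → escape time 2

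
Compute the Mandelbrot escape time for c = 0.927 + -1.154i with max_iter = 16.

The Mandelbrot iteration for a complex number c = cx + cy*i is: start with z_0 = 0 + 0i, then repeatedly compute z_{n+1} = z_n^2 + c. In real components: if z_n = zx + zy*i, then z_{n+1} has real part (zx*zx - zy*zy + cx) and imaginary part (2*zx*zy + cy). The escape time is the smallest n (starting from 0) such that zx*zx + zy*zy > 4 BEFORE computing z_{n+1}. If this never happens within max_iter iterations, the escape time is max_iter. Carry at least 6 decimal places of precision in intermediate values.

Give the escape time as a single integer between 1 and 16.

z_0 = 0 + 0i, c = 0.9270 + -1.1540i
Iter 1: z = 0.9270 + -1.1540i, |z|^2 = 2.1910
Iter 2: z = 0.4546 + -3.2935i, |z|^2 = 11.0539
Escaped at iteration 2

Answer: 2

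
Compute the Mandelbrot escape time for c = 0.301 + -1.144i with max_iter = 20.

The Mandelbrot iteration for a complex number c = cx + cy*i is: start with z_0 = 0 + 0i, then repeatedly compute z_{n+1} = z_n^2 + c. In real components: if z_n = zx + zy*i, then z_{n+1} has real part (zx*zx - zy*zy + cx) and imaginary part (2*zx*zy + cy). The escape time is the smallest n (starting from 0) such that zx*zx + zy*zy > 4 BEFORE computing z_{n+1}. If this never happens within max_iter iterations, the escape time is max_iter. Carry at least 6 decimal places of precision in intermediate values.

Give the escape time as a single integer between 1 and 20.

Answer: 2

Derivation:
z_0 = 0 + 0i, c = 0.3010 + -1.1440i
Iter 1: z = 0.3010 + -1.1440i, |z|^2 = 1.3993
Iter 2: z = -0.9171 + -1.8327i, |z|^2 = 4.1999
Escaped at iteration 2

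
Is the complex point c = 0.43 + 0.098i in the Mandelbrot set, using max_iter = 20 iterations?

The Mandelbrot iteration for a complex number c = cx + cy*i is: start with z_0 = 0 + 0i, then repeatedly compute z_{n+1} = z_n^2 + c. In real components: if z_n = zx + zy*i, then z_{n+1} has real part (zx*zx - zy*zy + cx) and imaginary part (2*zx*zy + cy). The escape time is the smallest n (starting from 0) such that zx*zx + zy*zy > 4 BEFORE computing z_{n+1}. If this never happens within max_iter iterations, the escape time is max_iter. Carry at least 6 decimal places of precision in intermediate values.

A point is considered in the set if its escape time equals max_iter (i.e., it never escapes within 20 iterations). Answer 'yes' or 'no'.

Answer: no

Derivation:
z_0 = 0 + 0i, c = 0.4300 + 0.0980i
Iter 1: z = 0.4300 + 0.0980i, |z|^2 = 0.1945
Iter 2: z = 0.6053 + 0.1823i, |z|^2 = 0.3996
Iter 3: z = 0.7632 + 0.3187i, |z|^2 = 0.6840
Iter 4: z = 0.9109 + 0.5844i, |z|^2 = 1.1712
Iter 5: z = 0.9182 + 1.1626i, |z|^2 = 2.1946
Iter 6: z = -0.0786 + 2.2329i, |z|^2 = 4.9919
Escaped at iteration 6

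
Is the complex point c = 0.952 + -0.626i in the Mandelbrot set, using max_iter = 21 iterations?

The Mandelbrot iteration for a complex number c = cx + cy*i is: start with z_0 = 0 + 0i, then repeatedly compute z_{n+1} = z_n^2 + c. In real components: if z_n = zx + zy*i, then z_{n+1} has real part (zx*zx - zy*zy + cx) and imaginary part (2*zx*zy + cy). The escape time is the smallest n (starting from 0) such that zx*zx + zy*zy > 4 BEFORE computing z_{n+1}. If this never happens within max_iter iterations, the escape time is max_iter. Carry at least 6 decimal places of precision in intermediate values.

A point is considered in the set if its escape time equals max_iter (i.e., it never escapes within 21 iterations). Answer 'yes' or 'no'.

Answer: no

Derivation:
z_0 = 0 + 0i, c = 0.9520 + -0.6260i
Iter 1: z = 0.9520 + -0.6260i, |z|^2 = 1.2982
Iter 2: z = 1.4664 + -1.8179i, |z|^2 = 5.4552
Escaped at iteration 2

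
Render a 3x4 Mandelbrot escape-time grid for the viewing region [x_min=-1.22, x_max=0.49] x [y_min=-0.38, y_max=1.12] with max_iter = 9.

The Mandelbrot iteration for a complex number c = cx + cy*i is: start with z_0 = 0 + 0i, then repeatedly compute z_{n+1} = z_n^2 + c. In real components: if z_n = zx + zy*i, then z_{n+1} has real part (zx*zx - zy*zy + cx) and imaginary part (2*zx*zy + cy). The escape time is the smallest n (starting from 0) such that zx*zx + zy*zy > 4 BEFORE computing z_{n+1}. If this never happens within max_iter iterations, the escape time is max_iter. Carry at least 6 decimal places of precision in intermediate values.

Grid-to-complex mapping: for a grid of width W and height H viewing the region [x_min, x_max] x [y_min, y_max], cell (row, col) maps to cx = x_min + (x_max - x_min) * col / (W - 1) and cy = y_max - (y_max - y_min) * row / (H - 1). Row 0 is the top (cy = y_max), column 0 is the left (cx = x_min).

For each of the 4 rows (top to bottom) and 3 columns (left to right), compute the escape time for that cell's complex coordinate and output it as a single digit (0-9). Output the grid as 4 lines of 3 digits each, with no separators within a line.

Answer: 342
394
995
896

Derivation:
(row=0, col=0): c = -1.2200 + 1.1200i → escape time 3
(row=0, col=1): c = -0.3650 + 1.1200i → escape time 4
(row=0, col=2): c = 0.4900 + 1.1200i → escape time 2
(row=1, col=0): c = -1.2200 + 0.6200i → escape time 3
(row=1, col=1): c = -0.3650 + 0.6200i → escape time 9
(row=1, col=2): c = 0.4900 + 0.6200i → escape time 4
(row=2, col=0): c = -1.2200 + 0.1200i → escape time 9
(row=2, col=1): c = -0.3650 + 0.1200i → escape time 9
(row=2, col=2): c = 0.4900 + 0.1200i → escape time 5
(row=3, col=0): c = -1.2200 + -0.3800i → escape time 8
(row=3, col=1): c = -0.3650 + -0.3800i → escape time 9
(row=3, col=2): c = 0.4900 + -0.3800i → escape time 6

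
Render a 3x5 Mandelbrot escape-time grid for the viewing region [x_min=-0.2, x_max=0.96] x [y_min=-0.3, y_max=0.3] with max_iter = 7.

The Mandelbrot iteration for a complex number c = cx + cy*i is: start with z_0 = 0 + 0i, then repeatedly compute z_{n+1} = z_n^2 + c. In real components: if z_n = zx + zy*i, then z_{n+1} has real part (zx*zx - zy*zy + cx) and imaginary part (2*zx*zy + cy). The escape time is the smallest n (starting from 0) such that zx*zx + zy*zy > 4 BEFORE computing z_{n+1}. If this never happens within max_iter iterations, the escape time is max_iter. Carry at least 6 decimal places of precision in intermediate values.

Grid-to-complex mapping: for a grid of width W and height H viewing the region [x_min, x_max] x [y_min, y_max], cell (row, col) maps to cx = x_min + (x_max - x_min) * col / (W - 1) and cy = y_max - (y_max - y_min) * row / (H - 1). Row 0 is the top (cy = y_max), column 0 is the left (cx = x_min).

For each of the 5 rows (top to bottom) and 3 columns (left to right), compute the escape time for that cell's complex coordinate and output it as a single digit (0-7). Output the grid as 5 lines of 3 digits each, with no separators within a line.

Answer: 773
773
773
773
773

Derivation:
(row=0, col=0): c = -0.2000 + 0.3000i → escape time 7
(row=0, col=1): c = 0.3800 + 0.3000i → escape time 7
(row=0, col=2): c = 0.9600 + 0.3000i → escape time 3
(row=1, col=0): c = -0.2000 + 0.1500i → escape time 7
(row=1, col=1): c = 0.3800 + 0.1500i → escape time 7
(row=1, col=2): c = 0.9600 + 0.1500i → escape time 3
(row=2, col=0): c = -0.2000 + 0.0000i → escape time 7
(row=2, col=1): c = 0.3800 + 0.0000i → escape time 7
(row=2, col=2): c = 0.9600 + 0.0000i → escape time 3
(row=3, col=0): c = -0.2000 + -0.1500i → escape time 7
(row=3, col=1): c = 0.3800 + -0.1500i → escape time 7
(row=3, col=2): c = 0.9600 + -0.1500i → escape time 3
(row=4, col=0): c = -0.2000 + -0.3000i → escape time 7
(row=4, col=1): c = 0.3800 + -0.3000i → escape time 7
(row=4, col=2): c = 0.9600 + -0.3000i → escape time 3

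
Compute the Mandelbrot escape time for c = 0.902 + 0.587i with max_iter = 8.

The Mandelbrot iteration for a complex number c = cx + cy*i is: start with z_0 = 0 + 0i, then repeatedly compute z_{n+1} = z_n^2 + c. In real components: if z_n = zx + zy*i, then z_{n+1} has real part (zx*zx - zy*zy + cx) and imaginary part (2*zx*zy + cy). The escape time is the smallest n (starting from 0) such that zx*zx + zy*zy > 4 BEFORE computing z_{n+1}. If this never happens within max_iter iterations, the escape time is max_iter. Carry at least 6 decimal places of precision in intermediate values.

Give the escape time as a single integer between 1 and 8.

z_0 = 0 + 0i, c = 0.9020 + 0.5870i
Iter 1: z = 0.9020 + 0.5870i, |z|^2 = 1.1582
Iter 2: z = 1.3710 + 1.6459i, |z|^2 = 4.5889
Escaped at iteration 2

Answer: 2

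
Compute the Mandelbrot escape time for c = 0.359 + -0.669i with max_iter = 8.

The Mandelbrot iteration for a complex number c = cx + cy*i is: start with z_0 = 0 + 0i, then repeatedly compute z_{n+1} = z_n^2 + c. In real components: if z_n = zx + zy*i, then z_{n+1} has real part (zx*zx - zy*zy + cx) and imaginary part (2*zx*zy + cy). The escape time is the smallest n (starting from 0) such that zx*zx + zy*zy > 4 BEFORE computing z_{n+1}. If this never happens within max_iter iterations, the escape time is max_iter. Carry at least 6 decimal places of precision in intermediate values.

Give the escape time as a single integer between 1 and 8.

Answer: 8

Derivation:
z_0 = 0 + 0i, c = 0.3590 + -0.6690i
Iter 1: z = 0.3590 + -0.6690i, |z|^2 = 0.5764
Iter 2: z = 0.0403 + -1.1493i, |z|^2 = 1.3226
Iter 3: z = -0.9604 + -0.7617i, |z|^2 = 1.5025
Iter 4: z = 0.7011 + 0.7940i, |z|^2 = 1.1220
Iter 5: z = 0.2202 + 0.4444i, |z|^2 = 0.2459
Iter 6: z = 0.2100 + -0.4733i, |z|^2 = 0.2681
Iter 7: z = 0.1791 + -0.8678i, |z|^2 = 0.7852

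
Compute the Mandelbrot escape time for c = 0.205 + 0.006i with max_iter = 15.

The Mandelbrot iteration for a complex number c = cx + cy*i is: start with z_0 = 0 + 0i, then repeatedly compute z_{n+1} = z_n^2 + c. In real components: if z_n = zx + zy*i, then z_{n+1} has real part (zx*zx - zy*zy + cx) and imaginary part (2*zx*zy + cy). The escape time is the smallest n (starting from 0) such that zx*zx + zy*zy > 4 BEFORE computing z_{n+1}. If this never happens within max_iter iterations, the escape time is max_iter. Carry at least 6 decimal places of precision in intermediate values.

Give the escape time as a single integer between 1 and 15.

Answer: 15

Derivation:
z_0 = 0 + 0i, c = 0.2050 + 0.0060i
Iter 1: z = 0.2050 + 0.0060i, |z|^2 = 0.0421
Iter 2: z = 0.2470 + 0.0085i, |z|^2 = 0.0611
Iter 3: z = 0.2659 + 0.0102i, |z|^2 = 0.0708
Iter 4: z = 0.2756 + 0.0114i, |z|^2 = 0.0761
Iter 5: z = 0.2808 + 0.0123i, |z|^2 = 0.0790
Iter 6: z = 0.2837 + 0.0129i, |z|^2 = 0.0807
Iter 7: z = 0.2853 + 0.0133i, |z|^2 = 0.0816
Iter 8: z = 0.2862 + 0.0136i, |z|^2 = 0.0821
Iter 9: z = 0.2867 + 0.0138i, |z|^2 = 0.0824
Iter 10: z = 0.2870 + 0.0139i, |z|^2 = 0.0826
Iter 11: z = 0.2872 + 0.0140i, |z|^2 = 0.0827
Iter 12: z = 0.2873 + 0.0140i, |z|^2 = 0.0827
Iter 13: z = 0.2873 + 0.0141i, |z|^2 = 0.0828
Iter 14: z = 0.2874 + 0.0141i, |z|^2 = 0.0828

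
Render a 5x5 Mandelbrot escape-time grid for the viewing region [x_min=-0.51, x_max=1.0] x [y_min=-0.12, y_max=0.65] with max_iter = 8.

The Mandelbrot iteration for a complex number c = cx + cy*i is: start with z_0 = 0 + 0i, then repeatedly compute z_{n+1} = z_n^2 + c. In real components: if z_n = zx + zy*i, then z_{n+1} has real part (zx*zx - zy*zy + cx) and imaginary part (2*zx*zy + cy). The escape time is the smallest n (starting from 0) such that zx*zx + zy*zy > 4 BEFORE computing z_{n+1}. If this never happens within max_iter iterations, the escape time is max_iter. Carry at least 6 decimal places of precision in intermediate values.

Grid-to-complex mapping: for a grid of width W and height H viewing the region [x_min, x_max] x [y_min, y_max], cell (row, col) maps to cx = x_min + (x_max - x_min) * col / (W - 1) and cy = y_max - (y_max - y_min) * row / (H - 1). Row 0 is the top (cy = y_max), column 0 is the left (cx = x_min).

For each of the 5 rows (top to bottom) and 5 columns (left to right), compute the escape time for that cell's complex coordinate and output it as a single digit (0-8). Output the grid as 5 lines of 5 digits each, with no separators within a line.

(row=0, col=0): c = -0.5100 + 0.6500i → escape time 8
(row=0, col=1): c = -0.1325 + 0.6500i → escape time 8
(row=0, col=2): c = 0.2450 + 0.6500i → escape time 8
(row=0, col=3): c = 0.6225 + 0.6500i → escape time 3
(row=0, col=4): c = 1.0000 + 0.6500i → escape time 2
(row=1, col=0): c = -0.5100 + 0.4575i → escape time 8
(row=1, col=1): c = -0.1325 + 0.4575i → escape time 8
(row=1, col=2): c = 0.2450 + 0.4575i → escape time 8
(row=1, col=3): c = 0.6225 + 0.4575i → escape time 3
(row=1, col=4): c = 1.0000 + 0.4575i → escape time 2
(row=2, col=0): c = -0.5100 + 0.2650i → escape time 8
(row=2, col=1): c = -0.1325 + 0.2650i → escape time 8
(row=2, col=2): c = 0.2450 + 0.2650i → escape time 8
(row=2, col=3): c = 0.6225 + 0.2650i → escape time 4
(row=2, col=4): c = 1.0000 + 0.2650i → escape time 2
(row=3, col=0): c = -0.5100 + 0.0725i → escape time 8
(row=3, col=1): c = -0.1325 + 0.0725i → escape time 8
(row=3, col=2): c = 0.2450 + 0.0725i → escape time 8
(row=3, col=3): c = 0.6225 + 0.0725i → escape time 4
(row=3, col=4): c = 1.0000 + 0.0725i → escape time 2
(row=4, col=0): c = -0.5100 + -0.1200i → escape time 8
(row=4, col=1): c = -0.1325 + -0.1200i → escape time 8
(row=4, col=2): c = 0.2450 + -0.1200i → escape time 8
(row=4, col=3): c = 0.6225 + -0.1200i → escape time 4
(row=4, col=4): c = 1.0000 + -0.1200i → escape time 2

Answer: 88832
88832
88842
88842
88842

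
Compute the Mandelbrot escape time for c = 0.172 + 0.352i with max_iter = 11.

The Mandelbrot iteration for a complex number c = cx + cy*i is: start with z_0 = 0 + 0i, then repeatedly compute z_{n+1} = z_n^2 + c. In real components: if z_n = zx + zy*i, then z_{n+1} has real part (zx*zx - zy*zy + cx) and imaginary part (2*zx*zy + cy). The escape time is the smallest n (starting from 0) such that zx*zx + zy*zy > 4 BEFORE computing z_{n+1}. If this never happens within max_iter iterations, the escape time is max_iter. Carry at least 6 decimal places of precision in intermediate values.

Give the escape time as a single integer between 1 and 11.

Answer: 11

Derivation:
z_0 = 0 + 0i, c = 0.1720 + 0.3520i
Iter 1: z = 0.1720 + 0.3520i, |z|^2 = 0.1535
Iter 2: z = 0.0777 + 0.4731i, |z|^2 = 0.2298
Iter 3: z = -0.0458 + 0.4255i, |z|^2 = 0.1831
Iter 4: z = -0.0070 + 0.3130i, |z|^2 = 0.0980
Iter 5: z = 0.0741 + 0.3476i, |z|^2 = 0.1263
Iter 6: z = 0.0566 + 0.4035i, |z|^2 = 0.1660
Iter 7: z = 0.0124 + 0.3977i, |z|^2 = 0.1583
Iter 8: z = 0.0140 + 0.3619i, |z|^2 = 0.1311
Iter 9: z = 0.0412 + 0.3621i, |z|^2 = 0.1328
Iter 10: z = 0.0426 + 0.3819i, |z|^2 = 0.1476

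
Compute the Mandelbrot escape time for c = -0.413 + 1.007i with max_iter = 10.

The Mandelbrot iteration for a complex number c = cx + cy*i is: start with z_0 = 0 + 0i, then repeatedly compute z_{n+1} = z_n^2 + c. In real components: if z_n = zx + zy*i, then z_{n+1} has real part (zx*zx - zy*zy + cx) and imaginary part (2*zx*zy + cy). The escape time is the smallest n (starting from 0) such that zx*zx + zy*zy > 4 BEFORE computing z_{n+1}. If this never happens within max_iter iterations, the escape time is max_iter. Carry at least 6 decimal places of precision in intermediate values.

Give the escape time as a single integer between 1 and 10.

z_0 = 0 + 0i, c = -0.4130 + 1.0070i
Iter 1: z = -0.4130 + 1.0070i, |z|^2 = 1.1846
Iter 2: z = -1.2565 + 0.1752i, |z|^2 = 1.6094
Iter 3: z = 1.1350 + 0.5667i, |z|^2 = 1.6094
Iter 4: z = 0.5542 + 2.2934i, |z|^2 = 5.5669
Escaped at iteration 4

Answer: 4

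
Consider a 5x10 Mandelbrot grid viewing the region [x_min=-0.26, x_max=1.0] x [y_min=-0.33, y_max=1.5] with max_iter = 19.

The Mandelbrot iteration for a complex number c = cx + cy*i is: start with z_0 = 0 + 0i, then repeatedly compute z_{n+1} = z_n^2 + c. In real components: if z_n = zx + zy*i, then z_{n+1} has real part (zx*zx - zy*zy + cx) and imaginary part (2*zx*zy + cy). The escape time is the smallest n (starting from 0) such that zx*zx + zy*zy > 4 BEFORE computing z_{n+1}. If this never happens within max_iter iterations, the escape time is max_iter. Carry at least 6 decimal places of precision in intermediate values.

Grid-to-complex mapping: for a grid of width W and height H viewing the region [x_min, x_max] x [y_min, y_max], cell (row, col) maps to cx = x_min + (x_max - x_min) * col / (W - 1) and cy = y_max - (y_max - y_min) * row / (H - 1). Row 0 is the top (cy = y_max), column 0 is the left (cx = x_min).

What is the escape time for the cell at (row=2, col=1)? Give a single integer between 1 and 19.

z_0 = 0 + 0i, c = 0.0550 + 1.0933i
Iter 1: z = 0.0550 + 1.0933i, |z|^2 = 1.1984
Iter 2: z = -1.1374 + 1.2136i, |z|^2 = 2.7664
Iter 3: z = -0.1243 + -1.6672i, |z|^2 = 2.7952
Iter 4: z = -2.7093 + 1.5077i, |z|^2 = 9.6132
Escaped at iteration 4

Answer: 4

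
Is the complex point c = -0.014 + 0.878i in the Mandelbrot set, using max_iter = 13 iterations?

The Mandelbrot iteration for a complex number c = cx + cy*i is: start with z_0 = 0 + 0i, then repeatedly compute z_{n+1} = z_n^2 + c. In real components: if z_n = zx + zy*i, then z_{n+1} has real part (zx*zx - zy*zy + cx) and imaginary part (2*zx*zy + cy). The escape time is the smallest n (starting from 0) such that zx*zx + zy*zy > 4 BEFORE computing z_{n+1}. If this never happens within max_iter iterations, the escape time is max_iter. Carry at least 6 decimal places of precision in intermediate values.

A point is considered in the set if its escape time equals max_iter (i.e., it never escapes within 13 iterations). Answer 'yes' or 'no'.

Answer: no

Derivation:
z_0 = 0 + 0i, c = -0.0140 + 0.8780i
Iter 1: z = -0.0140 + 0.8780i, |z|^2 = 0.7711
Iter 2: z = -0.7847 + 0.8534i, |z|^2 = 1.3441
Iter 3: z = -0.1266 + -0.4613i, |z|^2 = 0.2288
Iter 4: z = -0.2108 + 0.9948i, |z|^2 = 1.0341
Iter 5: z = -0.9592 + 0.4586i, |z|^2 = 1.1303
Iter 6: z = 0.6957 + -0.0017i, |z|^2 = 0.4840
Iter 7: z = 0.4700 + 0.8756i, |z|^2 = 0.9876
Iter 8: z = -0.5597 + 1.7011i, |z|^2 = 3.2070
Iter 9: z = -2.5944 + -1.0263i, |z|^2 = 7.7840
Escaped at iteration 9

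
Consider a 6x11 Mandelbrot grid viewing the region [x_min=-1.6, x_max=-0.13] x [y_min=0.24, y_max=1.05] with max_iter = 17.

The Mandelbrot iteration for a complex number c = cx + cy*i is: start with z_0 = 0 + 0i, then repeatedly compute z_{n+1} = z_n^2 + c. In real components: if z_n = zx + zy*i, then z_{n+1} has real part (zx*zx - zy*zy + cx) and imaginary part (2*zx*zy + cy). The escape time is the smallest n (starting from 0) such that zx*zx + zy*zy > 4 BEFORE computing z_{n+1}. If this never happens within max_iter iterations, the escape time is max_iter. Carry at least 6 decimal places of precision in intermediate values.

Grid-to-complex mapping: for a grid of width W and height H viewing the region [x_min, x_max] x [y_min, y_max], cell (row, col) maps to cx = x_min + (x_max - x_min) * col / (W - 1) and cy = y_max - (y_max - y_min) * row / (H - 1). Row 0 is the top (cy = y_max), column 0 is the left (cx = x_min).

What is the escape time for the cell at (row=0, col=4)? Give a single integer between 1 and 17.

z_0 = 0 + 0i, c = -0.4240 + 1.0500i
Iter 1: z = -0.4240 + 1.0500i, |z|^2 = 1.2823
Iter 2: z = -1.3467 + 0.1596i, |z|^2 = 1.8391
Iter 3: z = 1.3642 + 0.6201i, |z|^2 = 2.2456
Iter 4: z = 1.0525 + 2.7419i, |z|^2 = 8.6259
Escaped at iteration 4

Answer: 4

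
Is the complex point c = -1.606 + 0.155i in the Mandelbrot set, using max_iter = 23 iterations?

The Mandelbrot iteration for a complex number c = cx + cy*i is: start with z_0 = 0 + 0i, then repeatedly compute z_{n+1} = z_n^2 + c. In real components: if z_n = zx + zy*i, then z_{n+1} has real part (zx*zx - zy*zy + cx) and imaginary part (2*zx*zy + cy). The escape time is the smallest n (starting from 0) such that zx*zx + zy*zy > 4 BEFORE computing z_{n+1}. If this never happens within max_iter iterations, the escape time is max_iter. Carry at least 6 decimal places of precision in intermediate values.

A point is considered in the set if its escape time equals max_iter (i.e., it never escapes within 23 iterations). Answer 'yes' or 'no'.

Answer: no

Derivation:
z_0 = 0 + 0i, c = -1.6060 + 0.1550i
Iter 1: z = -1.6060 + 0.1550i, |z|^2 = 2.6033
Iter 2: z = 0.9492 + -0.3429i, |z|^2 = 1.0186
Iter 3: z = -0.8226 + -0.4959i, |z|^2 = 0.9225
Iter 4: z = -1.1753 + 0.9708i, |z|^2 = 2.3238
Iter 5: z = -1.1671 + -2.1270i, |z|^2 = 5.8861
Escaped at iteration 5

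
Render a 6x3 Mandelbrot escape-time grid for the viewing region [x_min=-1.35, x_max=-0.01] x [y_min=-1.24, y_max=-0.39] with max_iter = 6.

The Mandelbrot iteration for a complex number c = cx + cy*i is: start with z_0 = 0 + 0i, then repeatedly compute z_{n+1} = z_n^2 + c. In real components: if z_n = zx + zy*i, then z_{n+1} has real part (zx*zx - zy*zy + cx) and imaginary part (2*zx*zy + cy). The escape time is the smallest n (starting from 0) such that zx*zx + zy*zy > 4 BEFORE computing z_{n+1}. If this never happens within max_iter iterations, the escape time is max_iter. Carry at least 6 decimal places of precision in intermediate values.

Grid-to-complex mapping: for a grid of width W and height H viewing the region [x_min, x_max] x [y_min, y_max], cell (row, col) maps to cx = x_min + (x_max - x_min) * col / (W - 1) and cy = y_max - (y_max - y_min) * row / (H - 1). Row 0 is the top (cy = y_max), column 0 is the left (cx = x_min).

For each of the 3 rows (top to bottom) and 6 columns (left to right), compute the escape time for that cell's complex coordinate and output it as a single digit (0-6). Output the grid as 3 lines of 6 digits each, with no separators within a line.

Answer: 566666
334566
223333

Derivation:
(row=0, col=0): c = -1.3500 + -0.3900i → escape time 5
(row=0, col=1): c = -1.0820 + -0.3900i → escape time 6
(row=0, col=2): c = -0.8140 + -0.3900i → escape time 6
(row=0, col=3): c = -0.5460 + -0.3900i → escape time 6
(row=0, col=4): c = -0.2780 + -0.3900i → escape time 6
(row=0, col=5): c = -0.0100 + -0.3900i → escape time 6
(row=1, col=0): c = -1.3500 + -0.8150i → escape time 3
(row=1, col=1): c = -1.0820 + -0.8150i → escape time 3
(row=1, col=2): c = -0.8140 + -0.8150i → escape time 4
(row=1, col=3): c = -0.5460 + -0.8150i → escape time 5
(row=1, col=4): c = -0.2780 + -0.8150i → escape time 6
(row=1, col=5): c = -0.0100 + -0.8150i → escape time 6
(row=2, col=0): c = -1.3500 + -1.2400i → escape time 2
(row=2, col=1): c = -1.0820 + -1.2400i → escape time 2
(row=2, col=2): c = -0.8140 + -1.2400i → escape time 3
(row=2, col=3): c = -0.5460 + -1.2400i → escape time 3
(row=2, col=4): c = -0.2780 + -1.2400i → escape time 3
(row=2, col=5): c = -0.0100 + -1.2400i → escape time 3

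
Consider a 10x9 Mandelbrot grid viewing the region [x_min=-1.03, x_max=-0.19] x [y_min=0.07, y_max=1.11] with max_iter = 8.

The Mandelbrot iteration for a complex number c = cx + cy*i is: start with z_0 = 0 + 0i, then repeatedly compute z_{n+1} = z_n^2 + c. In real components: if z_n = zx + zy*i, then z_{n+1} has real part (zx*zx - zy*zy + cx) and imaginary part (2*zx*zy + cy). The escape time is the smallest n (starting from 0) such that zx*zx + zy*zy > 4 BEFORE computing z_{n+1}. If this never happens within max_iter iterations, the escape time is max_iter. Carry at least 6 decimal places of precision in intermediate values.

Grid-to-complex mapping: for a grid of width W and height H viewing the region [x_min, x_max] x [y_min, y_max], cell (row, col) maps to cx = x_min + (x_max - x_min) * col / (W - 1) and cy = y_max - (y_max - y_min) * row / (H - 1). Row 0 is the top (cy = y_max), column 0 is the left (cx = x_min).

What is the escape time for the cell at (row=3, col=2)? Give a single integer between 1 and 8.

z_0 = 0 + 0i, c = -0.8433 + 0.7200i
Iter 1: z = -0.8433 + 0.7200i, |z|^2 = 1.2296
Iter 2: z = -0.6505 + -0.4944i, |z|^2 = 0.6676
Iter 3: z = -0.6646 + 1.3632i, |z|^2 = 2.3001
Iter 4: z = -2.2601 + -1.0920i, |z|^2 = 6.3003
Escaped at iteration 4

Answer: 4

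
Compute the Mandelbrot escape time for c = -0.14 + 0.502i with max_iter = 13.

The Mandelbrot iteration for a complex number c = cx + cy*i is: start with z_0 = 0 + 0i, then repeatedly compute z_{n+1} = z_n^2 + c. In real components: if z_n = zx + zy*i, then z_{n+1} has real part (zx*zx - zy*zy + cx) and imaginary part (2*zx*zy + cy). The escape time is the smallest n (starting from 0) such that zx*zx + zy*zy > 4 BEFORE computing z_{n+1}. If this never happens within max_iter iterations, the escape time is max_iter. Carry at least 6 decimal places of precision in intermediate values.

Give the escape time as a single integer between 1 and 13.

z_0 = 0 + 0i, c = -0.1400 + 0.5020i
Iter 1: z = -0.1400 + 0.5020i, |z|^2 = 0.2716
Iter 2: z = -0.3724 + 0.3614i, |z|^2 = 0.2693
Iter 3: z = -0.1320 + 0.2328i, |z|^2 = 0.0716
Iter 4: z = -0.1768 + 0.4406i, |z|^2 = 0.2253
Iter 5: z = -0.3028 + 0.3462i, |z|^2 = 0.2116
Iter 6: z = -0.1682 + 0.2923i, |z|^2 = 0.1137
Iter 7: z = -0.1972 + 0.4037i, |z|^2 = 0.2018
Iter 8: z = -0.2641 + 0.3428i, |z|^2 = 0.1873
Iter 9: z = -0.1878 + 0.3209i, |z|^2 = 0.1383
Iter 10: z = -0.2077 + 0.3815i, |z|^2 = 0.1887
Iter 11: z = -0.2424 + 0.3435i, |z|^2 = 0.1767
Iter 12: z = -0.1993 + 0.3355i, |z|^2 = 0.1523

Answer: 13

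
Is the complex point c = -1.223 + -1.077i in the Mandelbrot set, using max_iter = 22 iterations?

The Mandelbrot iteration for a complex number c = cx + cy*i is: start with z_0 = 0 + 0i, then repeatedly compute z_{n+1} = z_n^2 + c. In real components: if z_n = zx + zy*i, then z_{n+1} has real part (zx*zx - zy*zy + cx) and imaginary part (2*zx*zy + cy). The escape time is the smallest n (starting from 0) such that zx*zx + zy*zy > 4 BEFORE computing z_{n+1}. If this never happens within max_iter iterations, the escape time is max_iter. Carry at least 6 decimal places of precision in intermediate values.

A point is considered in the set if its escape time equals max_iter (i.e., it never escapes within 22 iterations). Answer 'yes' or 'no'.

z_0 = 0 + 0i, c = -1.2230 + -1.0770i
Iter 1: z = -1.2230 + -1.0770i, |z|^2 = 2.6557
Iter 2: z = -0.8872 + 1.5573i, |z|^2 = 3.2124
Iter 3: z = -2.8612 + -3.8403i, |z|^2 = 22.9347
Escaped at iteration 3

Answer: no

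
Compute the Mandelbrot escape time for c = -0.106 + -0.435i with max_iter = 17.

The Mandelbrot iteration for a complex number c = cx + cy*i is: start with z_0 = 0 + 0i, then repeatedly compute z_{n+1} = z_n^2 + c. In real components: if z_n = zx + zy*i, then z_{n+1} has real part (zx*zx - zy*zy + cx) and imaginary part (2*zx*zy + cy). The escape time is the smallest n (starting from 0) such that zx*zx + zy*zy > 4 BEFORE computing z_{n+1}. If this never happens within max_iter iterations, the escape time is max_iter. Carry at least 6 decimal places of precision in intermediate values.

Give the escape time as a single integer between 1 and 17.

z_0 = 0 + 0i, c = -0.1060 + -0.4350i
Iter 1: z = -0.1060 + -0.4350i, |z|^2 = 0.2005
Iter 2: z = -0.2840 + -0.3428i, |z|^2 = 0.1981
Iter 3: z = -0.1428 + -0.2403i, |z|^2 = 0.0782
Iter 4: z = -0.1433 + -0.3663i, |z|^2 = 0.1548
Iter 5: z = -0.2197 + -0.3300i, |z|^2 = 0.1571
Iter 6: z = -0.1666 + -0.2900i, |z|^2 = 0.1119
Iter 7: z = -0.1624 + -0.3383i, |z|^2 = 0.1408
Iter 8: z = -0.1941 + -0.3251i, |z|^2 = 0.1434
Iter 9: z = -0.1740 + -0.3088i, |z|^2 = 0.1256
Iter 10: z = -0.1711 + -0.3275i, |z|^2 = 0.1365
Iter 11: z = -0.1840 + -0.3230i, |z|^2 = 0.1382
Iter 12: z = -0.1764 + -0.3161i, |z|^2 = 0.1311
Iter 13: z = -0.1748 + -0.3234i, |z|^2 = 0.1352
Iter 14: z = -0.1801 + -0.3219i, |z|^2 = 0.1360
Iter 15: z = -0.1772 + -0.3191i, |z|^2 = 0.1332
Iter 16: z = -0.1764 + -0.3219i, |z|^2 = 0.1347

Answer: 17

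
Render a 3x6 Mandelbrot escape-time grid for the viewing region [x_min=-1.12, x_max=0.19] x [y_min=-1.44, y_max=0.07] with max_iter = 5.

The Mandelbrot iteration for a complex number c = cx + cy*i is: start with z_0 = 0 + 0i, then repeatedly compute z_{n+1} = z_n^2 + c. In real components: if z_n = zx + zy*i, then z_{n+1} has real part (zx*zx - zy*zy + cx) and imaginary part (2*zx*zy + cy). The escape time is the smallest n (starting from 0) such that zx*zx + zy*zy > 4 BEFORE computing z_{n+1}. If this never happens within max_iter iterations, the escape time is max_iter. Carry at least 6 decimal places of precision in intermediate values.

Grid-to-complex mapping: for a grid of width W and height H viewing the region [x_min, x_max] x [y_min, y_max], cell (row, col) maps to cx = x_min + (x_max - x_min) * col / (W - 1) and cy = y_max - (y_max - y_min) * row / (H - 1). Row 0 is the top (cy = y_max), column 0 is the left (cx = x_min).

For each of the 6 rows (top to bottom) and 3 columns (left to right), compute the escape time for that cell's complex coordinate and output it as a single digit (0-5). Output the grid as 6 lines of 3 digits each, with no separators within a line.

Answer: 555
555
555
355
333
222

Derivation:
(row=0, col=0): c = -1.1200 + 0.0700i → escape time 5
(row=0, col=1): c = -0.4650 + 0.0700i → escape time 5
(row=0, col=2): c = 0.1900 + 0.0700i → escape time 5
(row=1, col=0): c = -1.1200 + -0.2320i → escape time 5
(row=1, col=1): c = -0.4650 + -0.2320i → escape time 5
(row=1, col=2): c = 0.1900 + -0.2320i → escape time 5
(row=2, col=0): c = -1.1200 + -0.5340i → escape time 5
(row=2, col=1): c = -0.4650 + -0.5340i → escape time 5
(row=2, col=2): c = 0.1900 + -0.5340i → escape time 5
(row=3, col=0): c = -1.1200 + -0.8360i → escape time 3
(row=3, col=1): c = -0.4650 + -0.8360i → escape time 5
(row=3, col=2): c = 0.1900 + -0.8360i → escape time 5
(row=4, col=0): c = -1.1200 + -1.1380i → escape time 3
(row=4, col=1): c = -0.4650 + -1.1380i → escape time 3
(row=4, col=2): c = 0.1900 + -1.1380i → escape time 3
(row=5, col=0): c = -1.1200 + -1.4400i → escape time 2
(row=5, col=1): c = -0.4650 + -1.4400i → escape time 2
(row=5, col=2): c = 0.1900 + -1.4400i → escape time 2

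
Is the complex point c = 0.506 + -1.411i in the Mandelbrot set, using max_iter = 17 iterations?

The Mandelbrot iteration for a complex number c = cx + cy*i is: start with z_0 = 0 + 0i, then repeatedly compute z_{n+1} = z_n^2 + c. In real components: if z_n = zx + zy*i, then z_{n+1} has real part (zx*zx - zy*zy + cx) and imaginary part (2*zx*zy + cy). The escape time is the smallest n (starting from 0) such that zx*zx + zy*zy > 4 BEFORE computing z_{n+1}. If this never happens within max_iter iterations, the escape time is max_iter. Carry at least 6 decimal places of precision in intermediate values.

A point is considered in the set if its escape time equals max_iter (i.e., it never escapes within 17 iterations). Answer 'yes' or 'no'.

z_0 = 0 + 0i, c = 0.5060 + -1.4110i
Iter 1: z = 0.5060 + -1.4110i, |z|^2 = 2.2470
Iter 2: z = -1.2289 + -2.8389i, |z|^2 = 9.5697
Escaped at iteration 2

Answer: no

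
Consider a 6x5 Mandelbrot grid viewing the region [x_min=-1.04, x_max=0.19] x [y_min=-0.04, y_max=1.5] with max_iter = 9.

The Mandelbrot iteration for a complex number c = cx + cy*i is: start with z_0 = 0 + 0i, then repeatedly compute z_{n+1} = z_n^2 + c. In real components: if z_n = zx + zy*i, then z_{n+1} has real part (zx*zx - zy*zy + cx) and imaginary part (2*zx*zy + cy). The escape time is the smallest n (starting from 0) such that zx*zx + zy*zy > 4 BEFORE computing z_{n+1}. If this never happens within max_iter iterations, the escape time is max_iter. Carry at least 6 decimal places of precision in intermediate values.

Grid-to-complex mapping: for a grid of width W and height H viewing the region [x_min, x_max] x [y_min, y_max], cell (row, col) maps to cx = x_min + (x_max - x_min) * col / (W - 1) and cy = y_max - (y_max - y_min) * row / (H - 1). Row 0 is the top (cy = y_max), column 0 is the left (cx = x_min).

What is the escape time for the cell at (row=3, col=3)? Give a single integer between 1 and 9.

Answer: 9

Derivation:
z_0 = 0 + 0i, c = -0.3020 + 0.3450i
Iter 1: z = -0.3020 + 0.3450i, |z|^2 = 0.2102
Iter 2: z = -0.3298 + 0.1366i, |z|^2 = 0.1274
Iter 3: z = -0.2119 + 0.2549i, |z|^2 = 0.1099
Iter 4: z = -0.3221 + 0.2370i, |z|^2 = 0.1599
Iter 5: z = -0.2544 + 0.1923i, |z|^2 = 0.1017
Iter 6: z = -0.2743 + 0.2471i, |z|^2 = 0.1363
Iter 7: z = -0.2879 + 0.2094i, |z|^2 = 0.1267
Iter 8: z = -0.2630 + 0.2244i, |z|^2 = 0.1195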